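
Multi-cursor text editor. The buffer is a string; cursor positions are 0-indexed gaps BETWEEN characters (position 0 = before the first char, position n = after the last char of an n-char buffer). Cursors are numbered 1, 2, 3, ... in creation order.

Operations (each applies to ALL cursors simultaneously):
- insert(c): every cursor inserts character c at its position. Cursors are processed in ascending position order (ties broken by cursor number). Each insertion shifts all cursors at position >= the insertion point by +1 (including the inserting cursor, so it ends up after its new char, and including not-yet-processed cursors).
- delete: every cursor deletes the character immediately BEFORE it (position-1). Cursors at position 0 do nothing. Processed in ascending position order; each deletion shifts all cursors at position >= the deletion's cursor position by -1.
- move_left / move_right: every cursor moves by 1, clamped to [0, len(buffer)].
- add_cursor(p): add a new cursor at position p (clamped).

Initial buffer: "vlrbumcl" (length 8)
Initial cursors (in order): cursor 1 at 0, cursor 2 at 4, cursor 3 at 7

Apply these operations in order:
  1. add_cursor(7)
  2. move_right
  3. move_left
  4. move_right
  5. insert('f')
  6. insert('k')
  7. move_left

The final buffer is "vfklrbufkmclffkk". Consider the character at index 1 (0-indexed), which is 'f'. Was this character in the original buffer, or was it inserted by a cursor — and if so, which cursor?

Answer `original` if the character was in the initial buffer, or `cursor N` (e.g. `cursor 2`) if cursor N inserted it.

After op 1 (add_cursor(7)): buffer="vlrbumcl" (len 8), cursors c1@0 c2@4 c3@7 c4@7, authorship ........
After op 2 (move_right): buffer="vlrbumcl" (len 8), cursors c1@1 c2@5 c3@8 c4@8, authorship ........
After op 3 (move_left): buffer="vlrbumcl" (len 8), cursors c1@0 c2@4 c3@7 c4@7, authorship ........
After op 4 (move_right): buffer="vlrbumcl" (len 8), cursors c1@1 c2@5 c3@8 c4@8, authorship ........
After op 5 (insert('f')): buffer="vflrbufmclff" (len 12), cursors c1@2 c2@7 c3@12 c4@12, authorship .1....2...34
After op 6 (insert('k')): buffer="vfklrbufkmclffkk" (len 16), cursors c1@3 c2@9 c3@16 c4@16, authorship .11....22...3434
After op 7 (move_left): buffer="vfklrbufkmclffkk" (len 16), cursors c1@2 c2@8 c3@15 c4@15, authorship .11....22...3434
Authorship (.=original, N=cursor N): . 1 1 . . . . 2 2 . . . 3 4 3 4
Index 1: author = 1

Answer: cursor 1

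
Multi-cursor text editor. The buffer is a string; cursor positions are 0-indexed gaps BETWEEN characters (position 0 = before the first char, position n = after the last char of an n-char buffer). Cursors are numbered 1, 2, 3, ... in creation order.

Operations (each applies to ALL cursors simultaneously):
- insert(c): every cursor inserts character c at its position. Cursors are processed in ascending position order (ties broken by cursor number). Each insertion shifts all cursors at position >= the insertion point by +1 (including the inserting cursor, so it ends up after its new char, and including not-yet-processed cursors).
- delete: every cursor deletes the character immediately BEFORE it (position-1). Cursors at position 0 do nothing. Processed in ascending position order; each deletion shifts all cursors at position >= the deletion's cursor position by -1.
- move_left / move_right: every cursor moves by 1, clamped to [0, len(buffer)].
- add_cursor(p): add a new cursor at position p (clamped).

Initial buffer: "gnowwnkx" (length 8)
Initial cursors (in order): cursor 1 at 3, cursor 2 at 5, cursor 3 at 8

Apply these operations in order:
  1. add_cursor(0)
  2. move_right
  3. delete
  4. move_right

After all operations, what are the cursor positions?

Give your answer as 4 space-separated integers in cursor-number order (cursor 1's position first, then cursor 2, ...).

Answer: 3 4 4 1

Derivation:
After op 1 (add_cursor(0)): buffer="gnowwnkx" (len 8), cursors c4@0 c1@3 c2@5 c3@8, authorship ........
After op 2 (move_right): buffer="gnowwnkx" (len 8), cursors c4@1 c1@4 c2@6 c3@8, authorship ........
After op 3 (delete): buffer="nowk" (len 4), cursors c4@0 c1@2 c2@3 c3@4, authorship ....
After op 4 (move_right): buffer="nowk" (len 4), cursors c4@1 c1@3 c2@4 c3@4, authorship ....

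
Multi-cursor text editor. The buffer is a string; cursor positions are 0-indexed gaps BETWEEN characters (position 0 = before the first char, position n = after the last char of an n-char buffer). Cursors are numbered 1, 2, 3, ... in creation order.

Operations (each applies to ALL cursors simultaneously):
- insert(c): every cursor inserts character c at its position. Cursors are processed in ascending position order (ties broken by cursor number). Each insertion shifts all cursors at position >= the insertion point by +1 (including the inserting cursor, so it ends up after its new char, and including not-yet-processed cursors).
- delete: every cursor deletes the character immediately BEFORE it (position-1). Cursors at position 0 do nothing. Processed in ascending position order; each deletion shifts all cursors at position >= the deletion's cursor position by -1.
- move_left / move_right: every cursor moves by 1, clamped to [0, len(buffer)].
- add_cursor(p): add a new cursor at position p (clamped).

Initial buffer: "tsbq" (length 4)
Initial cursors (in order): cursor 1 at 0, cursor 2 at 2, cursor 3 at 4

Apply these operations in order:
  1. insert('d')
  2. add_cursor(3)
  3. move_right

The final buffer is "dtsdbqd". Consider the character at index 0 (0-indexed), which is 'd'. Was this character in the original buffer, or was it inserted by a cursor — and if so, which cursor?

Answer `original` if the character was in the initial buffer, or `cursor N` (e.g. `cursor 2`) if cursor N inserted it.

After op 1 (insert('d')): buffer="dtsdbqd" (len 7), cursors c1@1 c2@4 c3@7, authorship 1..2..3
After op 2 (add_cursor(3)): buffer="dtsdbqd" (len 7), cursors c1@1 c4@3 c2@4 c3@7, authorship 1..2..3
After op 3 (move_right): buffer="dtsdbqd" (len 7), cursors c1@2 c4@4 c2@5 c3@7, authorship 1..2..3
Authorship (.=original, N=cursor N): 1 . . 2 . . 3
Index 0: author = 1

Answer: cursor 1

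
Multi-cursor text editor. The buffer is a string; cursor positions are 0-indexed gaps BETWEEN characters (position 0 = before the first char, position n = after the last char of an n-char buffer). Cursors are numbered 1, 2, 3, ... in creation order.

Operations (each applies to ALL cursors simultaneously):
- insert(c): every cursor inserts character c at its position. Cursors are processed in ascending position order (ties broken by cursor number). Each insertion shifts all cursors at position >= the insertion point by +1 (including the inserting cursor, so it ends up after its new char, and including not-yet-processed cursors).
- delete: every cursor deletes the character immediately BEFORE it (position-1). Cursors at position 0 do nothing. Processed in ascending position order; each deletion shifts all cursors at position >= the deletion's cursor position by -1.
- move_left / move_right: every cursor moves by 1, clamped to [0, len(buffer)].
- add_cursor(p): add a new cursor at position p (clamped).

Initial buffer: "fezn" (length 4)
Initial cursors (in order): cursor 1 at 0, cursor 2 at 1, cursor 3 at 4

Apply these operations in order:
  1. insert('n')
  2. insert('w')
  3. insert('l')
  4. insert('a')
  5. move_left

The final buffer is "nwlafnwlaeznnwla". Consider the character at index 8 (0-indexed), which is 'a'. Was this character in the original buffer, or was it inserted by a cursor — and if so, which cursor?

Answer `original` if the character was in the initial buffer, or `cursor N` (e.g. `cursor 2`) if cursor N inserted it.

Answer: cursor 2

Derivation:
After op 1 (insert('n')): buffer="nfneznn" (len 7), cursors c1@1 c2@3 c3@7, authorship 1.2...3
After op 2 (insert('w')): buffer="nwfnweznnw" (len 10), cursors c1@2 c2@5 c3@10, authorship 11.22...33
After op 3 (insert('l')): buffer="nwlfnwleznnwl" (len 13), cursors c1@3 c2@7 c3@13, authorship 111.222...333
After op 4 (insert('a')): buffer="nwlafnwlaeznnwla" (len 16), cursors c1@4 c2@9 c3@16, authorship 1111.2222...3333
After op 5 (move_left): buffer="nwlafnwlaeznnwla" (len 16), cursors c1@3 c2@8 c3@15, authorship 1111.2222...3333
Authorship (.=original, N=cursor N): 1 1 1 1 . 2 2 2 2 . . . 3 3 3 3
Index 8: author = 2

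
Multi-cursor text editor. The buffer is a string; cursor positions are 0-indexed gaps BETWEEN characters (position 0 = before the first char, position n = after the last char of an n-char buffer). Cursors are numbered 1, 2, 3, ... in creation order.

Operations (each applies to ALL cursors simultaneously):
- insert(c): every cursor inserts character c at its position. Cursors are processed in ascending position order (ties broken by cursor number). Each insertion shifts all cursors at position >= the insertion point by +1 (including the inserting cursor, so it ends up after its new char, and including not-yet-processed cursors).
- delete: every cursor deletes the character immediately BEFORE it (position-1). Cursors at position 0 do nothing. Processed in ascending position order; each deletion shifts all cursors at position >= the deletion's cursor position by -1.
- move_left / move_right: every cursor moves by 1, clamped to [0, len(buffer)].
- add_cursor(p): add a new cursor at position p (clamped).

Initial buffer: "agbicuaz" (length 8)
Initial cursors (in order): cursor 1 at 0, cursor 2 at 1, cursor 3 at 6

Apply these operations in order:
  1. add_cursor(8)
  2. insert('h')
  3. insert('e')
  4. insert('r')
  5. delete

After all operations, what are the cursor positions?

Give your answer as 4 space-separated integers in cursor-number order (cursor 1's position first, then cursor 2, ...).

After op 1 (add_cursor(8)): buffer="agbicuaz" (len 8), cursors c1@0 c2@1 c3@6 c4@8, authorship ........
After op 2 (insert('h')): buffer="hahgbicuhazh" (len 12), cursors c1@1 c2@3 c3@9 c4@12, authorship 1.2.....3..4
After op 3 (insert('e')): buffer="heahegbicuheazhe" (len 16), cursors c1@2 c2@5 c3@12 c4@16, authorship 11.22.....33..44
After op 4 (insert('r')): buffer="herahergbicuherazher" (len 20), cursors c1@3 c2@7 c3@15 c4@20, authorship 111.222.....333..444
After op 5 (delete): buffer="heahegbicuheazhe" (len 16), cursors c1@2 c2@5 c3@12 c4@16, authorship 11.22.....33..44

Answer: 2 5 12 16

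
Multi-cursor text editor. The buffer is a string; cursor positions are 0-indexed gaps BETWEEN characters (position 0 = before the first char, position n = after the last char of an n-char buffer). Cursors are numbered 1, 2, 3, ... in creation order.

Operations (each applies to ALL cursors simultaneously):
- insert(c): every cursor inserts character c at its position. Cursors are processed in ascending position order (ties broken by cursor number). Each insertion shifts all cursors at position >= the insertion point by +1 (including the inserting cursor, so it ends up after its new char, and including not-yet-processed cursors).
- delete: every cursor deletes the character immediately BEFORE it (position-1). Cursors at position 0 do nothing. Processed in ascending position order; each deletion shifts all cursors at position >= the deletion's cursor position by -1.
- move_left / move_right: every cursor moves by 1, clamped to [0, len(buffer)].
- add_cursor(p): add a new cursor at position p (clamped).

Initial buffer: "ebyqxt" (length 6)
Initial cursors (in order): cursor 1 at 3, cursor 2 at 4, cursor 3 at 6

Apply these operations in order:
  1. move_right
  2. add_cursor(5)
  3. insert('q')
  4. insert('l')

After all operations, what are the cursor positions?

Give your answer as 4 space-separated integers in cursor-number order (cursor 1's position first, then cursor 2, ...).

Answer: 6 11 14 11

Derivation:
After op 1 (move_right): buffer="ebyqxt" (len 6), cursors c1@4 c2@5 c3@6, authorship ......
After op 2 (add_cursor(5)): buffer="ebyqxt" (len 6), cursors c1@4 c2@5 c4@5 c3@6, authorship ......
After op 3 (insert('q')): buffer="ebyqqxqqtq" (len 10), cursors c1@5 c2@8 c4@8 c3@10, authorship ....1.24.3
After op 4 (insert('l')): buffer="ebyqqlxqqlltql" (len 14), cursors c1@6 c2@11 c4@11 c3@14, authorship ....11.2424.33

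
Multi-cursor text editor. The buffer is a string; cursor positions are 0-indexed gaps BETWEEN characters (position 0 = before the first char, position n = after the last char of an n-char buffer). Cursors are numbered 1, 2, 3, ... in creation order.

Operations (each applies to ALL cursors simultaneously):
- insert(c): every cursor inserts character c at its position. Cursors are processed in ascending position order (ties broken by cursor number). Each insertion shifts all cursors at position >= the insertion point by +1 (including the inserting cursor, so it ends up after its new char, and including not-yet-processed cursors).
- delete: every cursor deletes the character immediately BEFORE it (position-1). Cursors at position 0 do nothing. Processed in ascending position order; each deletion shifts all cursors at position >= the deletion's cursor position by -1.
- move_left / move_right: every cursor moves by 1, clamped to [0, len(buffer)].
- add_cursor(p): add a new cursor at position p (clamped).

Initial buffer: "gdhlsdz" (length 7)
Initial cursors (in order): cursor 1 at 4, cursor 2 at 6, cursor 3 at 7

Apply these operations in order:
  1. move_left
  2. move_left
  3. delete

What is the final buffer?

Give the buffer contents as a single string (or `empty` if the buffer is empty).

After op 1 (move_left): buffer="gdhlsdz" (len 7), cursors c1@3 c2@5 c3@6, authorship .......
After op 2 (move_left): buffer="gdhlsdz" (len 7), cursors c1@2 c2@4 c3@5, authorship .......
After op 3 (delete): buffer="ghdz" (len 4), cursors c1@1 c2@2 c3@2, authorship ....

Answer: ghdz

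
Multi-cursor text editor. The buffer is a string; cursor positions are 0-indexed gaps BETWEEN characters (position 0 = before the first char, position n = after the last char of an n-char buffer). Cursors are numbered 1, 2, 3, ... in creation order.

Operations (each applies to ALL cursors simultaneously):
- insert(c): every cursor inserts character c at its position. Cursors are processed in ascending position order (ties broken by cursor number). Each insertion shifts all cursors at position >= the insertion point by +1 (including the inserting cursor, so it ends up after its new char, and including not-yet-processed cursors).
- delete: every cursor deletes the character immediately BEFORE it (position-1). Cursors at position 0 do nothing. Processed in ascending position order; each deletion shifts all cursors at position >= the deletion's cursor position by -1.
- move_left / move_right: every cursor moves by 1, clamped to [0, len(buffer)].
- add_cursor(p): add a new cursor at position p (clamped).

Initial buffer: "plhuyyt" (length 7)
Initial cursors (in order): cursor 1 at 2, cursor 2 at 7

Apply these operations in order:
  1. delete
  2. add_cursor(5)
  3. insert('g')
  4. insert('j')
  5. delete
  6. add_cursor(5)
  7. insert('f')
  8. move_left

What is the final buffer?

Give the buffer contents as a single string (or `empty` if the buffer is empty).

After op 1 (delete): buffer="phuyy" (len 5), cursors c1@1 c2@5, authorship .....
After op 2 (add_cursor(5)): buffer="phuyy" (len 5), cursors c1@1 c2@5 c3@5, authorship .....
After op 3 (insert('g')): buffer="pghuyygg" (len 8), cursors c1@2 c2@8 c3@8, authorship .1....23
After op 4 (insert('j')): buffer="pgjhuyyggjj" (len 11), cursors c1@3 c2@11 c3@11, authorship .11....2323
After op 5 (delete): buffer="pghuyygg" (len 8), cursors c1@2 c2@8 c3@8, authorship .1....23
After op 6 (add_cursor(5)): buffer="pghuyygg" (len 8), cursors c1@2 c4@5 c2@8 c3@8, authorship .1....23
After op 7 (insert('f')): buffer="pgfhuyfyggff" (len 12), cursors c1@3 c4@7 c2@12 c3@12, authorship .11...4.2323
After op 8 (move_left): buffer="pgfhuyfyggff" (len 12), cursors c1@2 c4@6 c2@11 c3@11, authorship .11...4.2323

Answer: pgfhuyfyggff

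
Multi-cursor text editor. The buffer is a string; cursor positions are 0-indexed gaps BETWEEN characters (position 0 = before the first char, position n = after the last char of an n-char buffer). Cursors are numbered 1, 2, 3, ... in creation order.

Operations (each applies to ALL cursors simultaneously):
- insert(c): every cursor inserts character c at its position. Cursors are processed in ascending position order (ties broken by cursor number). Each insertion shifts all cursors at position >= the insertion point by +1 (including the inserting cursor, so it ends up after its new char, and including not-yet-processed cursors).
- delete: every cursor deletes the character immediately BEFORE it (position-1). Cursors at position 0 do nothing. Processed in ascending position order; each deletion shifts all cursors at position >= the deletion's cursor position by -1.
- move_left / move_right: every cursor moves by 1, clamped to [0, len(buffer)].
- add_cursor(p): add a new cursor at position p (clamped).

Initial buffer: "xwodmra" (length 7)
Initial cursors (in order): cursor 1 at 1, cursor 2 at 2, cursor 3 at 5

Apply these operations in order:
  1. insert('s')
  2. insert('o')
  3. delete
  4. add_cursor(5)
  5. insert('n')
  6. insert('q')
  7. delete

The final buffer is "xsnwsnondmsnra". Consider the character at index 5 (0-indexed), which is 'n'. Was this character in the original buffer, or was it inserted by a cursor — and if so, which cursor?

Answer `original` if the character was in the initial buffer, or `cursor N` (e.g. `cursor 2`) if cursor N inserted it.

Answer: cursor 2

Derivation:
After op 1 (insert('s')): buffer="xswsodmsra" (len 10), cursors c1@2 c2@4 c3@8, authorship .1.2...3..
After op 2 (insert('o')): buffer="xsowsoodmsora" (len 13), cursors c1@3 c2@6 c3@11, authorship .11.22...33..
After op 3 (delete): buffer="xswsodmsra" (len 10), cursors c1@2 c2@4 c3@8, authorship .1.2...3..
After op 4 (add_cursor(5)): buffer="xswsodmsra" (len 10), cursors c1@2 c2@4 c4@5 c3@8, authorship .1.2...3..
After op 5 (insert('n')): buffer="xsnwsnondmsnra" (len 14), cursors c1@3 c2@6 c4@8 c3@12, authorship .11.22.4..33..
After op 6 (insert('q')): buffer="xsnqwsnqonqdmsnqra" (len 18), cursors c1@4 c2@8 c4@11 c3@16, authorship .111.222.44..333..
After op 7 (delete): buffer="xsnwsnondmsnra" (len 14), cursors c1@3 c2@6 c4@8 c3@12, authorship .11.22.4..33..
Authorship (.=original, N=cursor N): . 1 1 . 2 2 . 4 . . 3 3 . .
Index 5: author = 2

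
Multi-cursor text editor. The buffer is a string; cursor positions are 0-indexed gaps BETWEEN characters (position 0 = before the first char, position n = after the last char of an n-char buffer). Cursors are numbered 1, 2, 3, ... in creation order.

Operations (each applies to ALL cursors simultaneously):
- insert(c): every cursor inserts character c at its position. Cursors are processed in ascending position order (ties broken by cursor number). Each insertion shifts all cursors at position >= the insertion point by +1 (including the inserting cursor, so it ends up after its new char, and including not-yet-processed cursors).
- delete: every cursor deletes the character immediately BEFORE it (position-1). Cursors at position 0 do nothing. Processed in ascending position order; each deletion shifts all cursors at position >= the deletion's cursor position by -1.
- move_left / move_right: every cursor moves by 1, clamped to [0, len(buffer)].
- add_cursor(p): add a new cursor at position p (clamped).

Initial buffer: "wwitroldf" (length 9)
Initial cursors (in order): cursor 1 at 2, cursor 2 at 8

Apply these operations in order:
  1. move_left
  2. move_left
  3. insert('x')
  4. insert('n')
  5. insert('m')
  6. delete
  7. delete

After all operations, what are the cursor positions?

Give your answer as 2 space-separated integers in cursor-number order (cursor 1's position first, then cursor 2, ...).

Answer: 1 8

Derivation:
After op 1 (move_left): buffer="wwitroldf" (len 9), cursors c1@1 c2@7, authorship .........
After op 2 (move_left): buffer="wwitroldf" (len 9), cursors c1@0 c2@6, authorship .........
After op 3 (insert('x')): buffer="xwwitroxldf" (len 11), cursors c1@1 c2@8, authorship 1......2...
After op 4 (insert('n')): buffer="xnwwitroxnldf" (len 13), cursors c1@2 c2@10, authorship 11......22...
After op 5 (insert('m')): buffer="xnmwwitroxnmldf" (len 15), cursors c1@3 c2@12, authorship 111......222...
After op 6 (delete): buffer="xnwwitroxnldf" (len 13), cursors c1@2 c2@10, authorship 11......22...
After op 7 (delete): buffer="xwwitroxldf" (len 11), cursors c1@1 c2@8, authorship 1......2...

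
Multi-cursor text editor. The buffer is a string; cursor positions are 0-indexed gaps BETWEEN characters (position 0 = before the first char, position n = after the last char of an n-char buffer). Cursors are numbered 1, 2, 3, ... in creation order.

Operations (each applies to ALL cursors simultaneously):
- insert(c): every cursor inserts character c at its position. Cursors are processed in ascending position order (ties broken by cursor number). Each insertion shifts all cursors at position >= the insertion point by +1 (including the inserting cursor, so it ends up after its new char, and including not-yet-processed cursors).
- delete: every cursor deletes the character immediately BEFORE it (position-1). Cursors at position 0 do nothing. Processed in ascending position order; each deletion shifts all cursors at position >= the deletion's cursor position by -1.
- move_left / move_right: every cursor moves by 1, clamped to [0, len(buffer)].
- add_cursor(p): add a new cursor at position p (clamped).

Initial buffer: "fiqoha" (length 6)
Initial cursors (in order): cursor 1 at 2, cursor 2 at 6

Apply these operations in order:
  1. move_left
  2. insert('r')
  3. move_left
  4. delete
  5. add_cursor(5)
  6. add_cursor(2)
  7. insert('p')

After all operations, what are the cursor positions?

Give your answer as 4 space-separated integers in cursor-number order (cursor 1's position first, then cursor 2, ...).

Answer: 1 7 9 4

Derivation:
After op 1 (move_left): buffer="fiqoha" (len 6), cursors c1@1 c2@5, authorship ......
After op 2 (insert('r')): buffer="friqohra" (len 8), cursors c1@2 c2@7, authorship .1....2.
After op 3 (move_left): buffer="friqohra" (len 8), cursors c1@1 c2@6, authorship .1....2.
After op 4 (delete): buffer="riqora" (len 6), cursors c1@0 c2@4, authorship 1...2.
After op 5 (add_cursor(5)): buffer="riqora" (len 6), cursors c1@0 c2@4 c3@5, authorship 1...2.
After op 6 (add_cursor(2)): buffer="riqora" (len 6), cursors c1@0 c4@2 c2@4 c3@5, authorship 1...2.
After op 7 (insert('p')): buffer="pripqoprpa" (len 10), cursors c1@1 c4@4 c2@7 c3@9, authorship 11.4..223.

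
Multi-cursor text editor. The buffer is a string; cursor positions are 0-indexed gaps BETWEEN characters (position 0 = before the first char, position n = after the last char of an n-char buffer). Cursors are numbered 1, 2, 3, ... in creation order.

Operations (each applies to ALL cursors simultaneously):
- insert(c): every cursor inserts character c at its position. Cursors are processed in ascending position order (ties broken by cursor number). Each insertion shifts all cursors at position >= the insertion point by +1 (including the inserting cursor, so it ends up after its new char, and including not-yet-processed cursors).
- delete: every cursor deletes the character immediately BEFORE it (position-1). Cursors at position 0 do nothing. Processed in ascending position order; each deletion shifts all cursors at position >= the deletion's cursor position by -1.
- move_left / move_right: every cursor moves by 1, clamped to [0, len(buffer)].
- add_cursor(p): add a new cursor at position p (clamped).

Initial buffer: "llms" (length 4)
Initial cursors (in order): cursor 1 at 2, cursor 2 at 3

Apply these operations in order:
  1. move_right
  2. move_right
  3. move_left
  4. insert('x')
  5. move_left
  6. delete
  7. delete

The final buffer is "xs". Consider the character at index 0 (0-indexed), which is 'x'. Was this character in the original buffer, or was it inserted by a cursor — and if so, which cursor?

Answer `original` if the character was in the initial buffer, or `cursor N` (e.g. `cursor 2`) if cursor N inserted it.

Answer: cursor 2

Derivation:
After op 1 (move_right): buffer="llms" (len 4), cursors c1@3 c2@4, authorship ....
After op 2 (move_right): buffer="llms" (len 4), cursors c1@4 c2@4, authorship ....
After op 3 (move_left): buffer="llms" (len 4), cursors c1@3 c2@3, authorship ....
After op 4 (insert('x')): buffer="llmxxs" (len 6), cursors c1@5 c2@5, authorship ...12.
After op 5 (move_left): buffer="llmxxs" (len 6), cursors c1@4 c2@4, authorship ...12.
After op 6 (delete): buffer="llxs" (len 4), cursors c1@2 c2@2, authorship ..2.
After op 7 (delete): buffer="xs" (len 2), cursors c1@0 c2@0, authorship 2.
Authorship (.=original, N=cursor N): 2 .
Index 0: author = 2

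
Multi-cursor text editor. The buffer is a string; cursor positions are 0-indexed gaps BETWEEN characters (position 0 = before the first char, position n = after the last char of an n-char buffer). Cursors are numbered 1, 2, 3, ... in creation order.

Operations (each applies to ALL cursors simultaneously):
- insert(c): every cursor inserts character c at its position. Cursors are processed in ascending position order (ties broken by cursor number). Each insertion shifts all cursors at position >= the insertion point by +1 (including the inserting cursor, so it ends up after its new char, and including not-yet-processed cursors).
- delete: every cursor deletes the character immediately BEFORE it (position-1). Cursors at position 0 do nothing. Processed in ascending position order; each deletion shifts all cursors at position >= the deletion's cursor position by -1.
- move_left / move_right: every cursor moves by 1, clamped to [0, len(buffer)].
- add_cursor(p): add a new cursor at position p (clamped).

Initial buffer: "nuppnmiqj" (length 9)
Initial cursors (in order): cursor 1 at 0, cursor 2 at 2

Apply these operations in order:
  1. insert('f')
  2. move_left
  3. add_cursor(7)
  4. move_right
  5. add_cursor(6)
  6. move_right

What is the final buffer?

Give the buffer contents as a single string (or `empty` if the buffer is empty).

After op 1 (insert('f')): buffer="fnufppnmiqj" (len 11), cursors c1@1 c2@4, authorship 1..2.......
After op 2 (move_left): buffer="fnufppnmiqj" (len 11), cursors c1@0 c2@3, authorship 1..2.......
After op 3 (add_cursor(7)): buffer="fnufppnmiqj" (len 11), cursors c1@0 c2@3 c3@7, authorship 1..2.......
After op 4 (move_right): buffer="fnufppnmiqj" (len 11), cursors c1@1 c2@4 c3@8, authorship 1..2.......
After op 5 (add_cursor(6)): buffer="fnufppnmiqj" (len 11), cursors c1@1 c2@4 c4@6 c3@8, authorship 1..2.......
After op 6 (move_right): buffer="fnufppnmiqj" (len 11), cursors c1@2 c2@5 c4@7 c3@9, authorship 1..2.......

Answer: fnufppnmiqj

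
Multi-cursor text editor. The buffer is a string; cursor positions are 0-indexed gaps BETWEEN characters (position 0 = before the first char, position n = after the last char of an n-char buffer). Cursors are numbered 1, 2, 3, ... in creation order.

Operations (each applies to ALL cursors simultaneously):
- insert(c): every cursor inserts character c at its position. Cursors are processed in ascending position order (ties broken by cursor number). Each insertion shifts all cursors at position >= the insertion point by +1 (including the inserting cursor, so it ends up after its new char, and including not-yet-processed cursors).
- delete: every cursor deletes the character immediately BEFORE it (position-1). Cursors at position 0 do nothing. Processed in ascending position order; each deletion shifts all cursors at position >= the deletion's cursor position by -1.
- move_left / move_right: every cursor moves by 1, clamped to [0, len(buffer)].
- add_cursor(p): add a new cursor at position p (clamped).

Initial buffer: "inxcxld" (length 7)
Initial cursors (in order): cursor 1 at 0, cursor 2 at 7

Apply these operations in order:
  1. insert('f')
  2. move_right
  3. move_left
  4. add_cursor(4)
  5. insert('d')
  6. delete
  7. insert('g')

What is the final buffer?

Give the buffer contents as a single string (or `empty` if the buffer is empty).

Answer: fginxgcxldgf

Derivation:
After op 1 (insert('f')): buffer="finxcxldf" (len 9), cursors c1@1 c2@9, authorship 1.......2
After op 2 (move_right): buffer="finxcxldf" (len 9), cursors c1@2 c2@9, authorship 1.......2
After op 3 (move_left): buffer="finxcxldf" (len 9), cursors c1@1 c2@8, authorship 1.......2
After op 4 (add_cursor(4)): buffer="finxcxldf" (len 9), cursors c1@1 c3@4 c2@8, authorship 1.......2
After op 5 (insert('d')): buffer="fdinxdcxlddf" (len 12), cursors c1@2 c3@6 c2@11, authorship 11...3....22
After op 6 (delete): buffer="finxcxldf" (len 9), cursors c1@1 c3@4 c2@8, authorship 1.......2
After op 7 (insert('g')): buffer="fginxgcxldgf" (len 12), cursors c1@2 c3@6 c2@11, authorship 11...3....22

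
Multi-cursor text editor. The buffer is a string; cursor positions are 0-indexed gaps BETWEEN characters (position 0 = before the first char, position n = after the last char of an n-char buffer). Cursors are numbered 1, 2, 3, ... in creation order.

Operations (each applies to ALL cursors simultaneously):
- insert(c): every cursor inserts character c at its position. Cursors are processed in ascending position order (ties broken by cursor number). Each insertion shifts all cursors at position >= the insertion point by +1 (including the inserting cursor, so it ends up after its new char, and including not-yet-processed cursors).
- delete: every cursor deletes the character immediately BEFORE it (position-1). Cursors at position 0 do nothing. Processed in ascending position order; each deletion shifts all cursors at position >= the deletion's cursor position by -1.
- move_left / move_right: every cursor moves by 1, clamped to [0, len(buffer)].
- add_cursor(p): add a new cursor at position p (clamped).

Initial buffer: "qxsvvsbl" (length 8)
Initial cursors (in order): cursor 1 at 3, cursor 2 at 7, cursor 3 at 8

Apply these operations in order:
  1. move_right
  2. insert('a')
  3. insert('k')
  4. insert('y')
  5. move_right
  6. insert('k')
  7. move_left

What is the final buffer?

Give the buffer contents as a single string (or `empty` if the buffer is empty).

Answer: qxsvakyvksblaakkyykk

Derivation:
After op 1 (move_right): buffer="qxsvvsbl" (len 8), cursors c1@4 c2@8 c3@8, authorship ........
After op 2 (insert('a')): buffer="qxsvavsblaa" (len 11), cursors c1@5 c2@11 c3@11, authorship ....1....23
After op 3 (insert('k')): buffer="qxsvakvsblaakk" (len 14), cursors c1@6 c2@14 c3@14, authorship ....11....2323
After op 4 (insert('y')): buffer="qxsvakyvsblaakkyy" (len 17), cursors c1@7 c2@17 c3@17, authorship ....111....232323
After op 5 (move_right): buffer="qxsvakyvsblaakkyy" (len 17), cursors c1@8 c2@17 c3@17, authorship ....111....232323
After op 6 (insert('k')): buffer="qxsvakyvksblaakkyykk" (len 20), cursors c1@9 c2@20 c3@20, authorship ....111.1...23232323
After op 7 (move_left): buffer="qxsvakyvksblaakkyykk" (len 20), cursors c1@8 c2@19 c3@19, authorship ....111.1...23232323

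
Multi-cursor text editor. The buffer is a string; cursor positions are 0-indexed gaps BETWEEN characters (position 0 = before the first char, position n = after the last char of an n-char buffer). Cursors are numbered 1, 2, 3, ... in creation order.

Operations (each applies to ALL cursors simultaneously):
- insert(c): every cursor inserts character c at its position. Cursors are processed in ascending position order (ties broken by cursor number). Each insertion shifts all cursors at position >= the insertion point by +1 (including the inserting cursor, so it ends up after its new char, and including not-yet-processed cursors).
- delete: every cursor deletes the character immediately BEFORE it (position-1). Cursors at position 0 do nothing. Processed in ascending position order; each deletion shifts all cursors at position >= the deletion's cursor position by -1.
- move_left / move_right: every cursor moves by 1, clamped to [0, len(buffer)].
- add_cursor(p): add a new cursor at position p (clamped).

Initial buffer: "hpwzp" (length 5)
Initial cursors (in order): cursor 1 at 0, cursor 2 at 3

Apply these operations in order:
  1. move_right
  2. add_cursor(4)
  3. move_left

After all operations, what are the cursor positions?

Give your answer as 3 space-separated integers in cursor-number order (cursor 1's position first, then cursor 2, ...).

After op 1 (move_right): buffer="hpwzp" (len 5), cursors c1@1 c2@4, authorship .....
After op 2 (add_cursor(4)): buffer="hpwzp" (len 5), cursors c1@1 c2@4 c3@4, authorship .....
After op 3 (move_left): buffer="hpwzp" (len 5), cursors c1@0 c2@3 c3@3, authorship .....

Answer: 0 3 3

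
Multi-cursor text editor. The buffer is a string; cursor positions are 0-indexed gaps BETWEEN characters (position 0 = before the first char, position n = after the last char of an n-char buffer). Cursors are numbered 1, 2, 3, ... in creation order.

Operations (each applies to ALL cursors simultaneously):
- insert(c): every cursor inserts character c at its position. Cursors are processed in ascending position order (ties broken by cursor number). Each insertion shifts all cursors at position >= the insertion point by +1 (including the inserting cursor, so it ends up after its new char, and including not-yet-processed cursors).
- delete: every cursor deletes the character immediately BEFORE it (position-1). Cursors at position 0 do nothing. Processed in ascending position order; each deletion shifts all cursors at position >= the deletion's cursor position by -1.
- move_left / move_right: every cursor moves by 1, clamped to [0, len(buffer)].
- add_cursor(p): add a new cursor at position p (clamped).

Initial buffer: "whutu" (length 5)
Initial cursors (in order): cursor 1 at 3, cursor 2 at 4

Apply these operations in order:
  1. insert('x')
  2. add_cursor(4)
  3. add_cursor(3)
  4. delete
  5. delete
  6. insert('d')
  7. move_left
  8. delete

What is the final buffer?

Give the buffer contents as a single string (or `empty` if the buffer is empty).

After op 1 (insert('x')): buffer="whuxtxu" (len 7), cursors c1@4 c2@6, authorship ...1.2.
After op 2 (add_cursor(4)): buffer="whuxtxu" (len 7), cursors c1@4 c3@4 c2@6, authorship ...1.2.
After op 3 (add_cursor(3)): buffer="whuxtxu" (len 7), cursors c4@3 c1@4 c3@4 c2@6, authorship ...1.2.
After op 4 (delete): buffer="wtu" (len 3), cursors c1@1 c3@1 c4@1 c2@2, authorship ...
After op 5 (delete): buffer="u" (len 1), cursors c1@0 c2@0 c3@0 c4@0, authorship .
After op 6 (insert('d')): buffer="ddddu" (len 5), cursors c1@4 c2@4 c3@4 c4@4, authorship 1234.
After op 7 (move_left): buffer="ddddu" (len 5), cursors c1@3 c2@3 c3@3 c4@3, authorship 1234.
After op 8 (delete): buffer="du" (len 2), cursors c1@0 c2@0 c3@0 c4@0, authorship 4.

Answer: du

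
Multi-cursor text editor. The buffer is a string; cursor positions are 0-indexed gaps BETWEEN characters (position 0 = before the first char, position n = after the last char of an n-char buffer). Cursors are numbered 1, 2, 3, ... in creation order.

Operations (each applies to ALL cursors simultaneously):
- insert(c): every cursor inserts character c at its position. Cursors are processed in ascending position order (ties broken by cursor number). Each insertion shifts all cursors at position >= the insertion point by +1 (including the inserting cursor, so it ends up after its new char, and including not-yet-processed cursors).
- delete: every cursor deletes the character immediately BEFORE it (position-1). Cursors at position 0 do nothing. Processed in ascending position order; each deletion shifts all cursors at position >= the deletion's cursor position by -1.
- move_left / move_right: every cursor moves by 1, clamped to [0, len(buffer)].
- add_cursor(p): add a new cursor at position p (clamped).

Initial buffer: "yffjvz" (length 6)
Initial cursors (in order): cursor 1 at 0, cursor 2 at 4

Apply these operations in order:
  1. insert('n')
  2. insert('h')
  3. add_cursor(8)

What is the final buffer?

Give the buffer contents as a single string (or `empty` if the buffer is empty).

Answer: nhyffjnhvz

Derivation:
After op 1 (insert('n')): buffer="nyffjnvz" (len 8), cursors c1@1 c2@6, authorship 1....2..
After op 2 (insert('h')): buffer="nhyffjnhvz" (len 10), cursors c1@2 c2@8, authorship 11....22..
After op 3 (add_cursor(8)): buffer="nhyffjnhvz" (len 10), cursors c1@2 c2@8 c3@8, authorship 11....22..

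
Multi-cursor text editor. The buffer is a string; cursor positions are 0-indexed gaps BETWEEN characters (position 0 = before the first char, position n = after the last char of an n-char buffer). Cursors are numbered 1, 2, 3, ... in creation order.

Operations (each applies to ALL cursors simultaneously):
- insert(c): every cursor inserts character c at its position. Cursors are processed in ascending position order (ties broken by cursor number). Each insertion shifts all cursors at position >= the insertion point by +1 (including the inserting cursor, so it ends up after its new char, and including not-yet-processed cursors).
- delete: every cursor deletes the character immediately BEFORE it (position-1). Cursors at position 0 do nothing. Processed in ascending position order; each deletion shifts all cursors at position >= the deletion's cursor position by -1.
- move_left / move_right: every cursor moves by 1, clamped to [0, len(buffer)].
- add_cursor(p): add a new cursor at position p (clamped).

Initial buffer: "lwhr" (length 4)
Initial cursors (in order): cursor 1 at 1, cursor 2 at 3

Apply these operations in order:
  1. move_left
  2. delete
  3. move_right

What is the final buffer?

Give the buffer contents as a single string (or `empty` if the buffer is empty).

After op 1 (move_left): buffer="lwhr" (len 4), cursors c1@0 c2@2, authorship ....
After op 2 (delete): buffer="lhr" (len 3), cursors c1@0 c2@1, authorship ...
After op 3 (move_right): buffer="lhr" (len 3), cursors c1@1 c2@2, authorship ...

Answer: lhr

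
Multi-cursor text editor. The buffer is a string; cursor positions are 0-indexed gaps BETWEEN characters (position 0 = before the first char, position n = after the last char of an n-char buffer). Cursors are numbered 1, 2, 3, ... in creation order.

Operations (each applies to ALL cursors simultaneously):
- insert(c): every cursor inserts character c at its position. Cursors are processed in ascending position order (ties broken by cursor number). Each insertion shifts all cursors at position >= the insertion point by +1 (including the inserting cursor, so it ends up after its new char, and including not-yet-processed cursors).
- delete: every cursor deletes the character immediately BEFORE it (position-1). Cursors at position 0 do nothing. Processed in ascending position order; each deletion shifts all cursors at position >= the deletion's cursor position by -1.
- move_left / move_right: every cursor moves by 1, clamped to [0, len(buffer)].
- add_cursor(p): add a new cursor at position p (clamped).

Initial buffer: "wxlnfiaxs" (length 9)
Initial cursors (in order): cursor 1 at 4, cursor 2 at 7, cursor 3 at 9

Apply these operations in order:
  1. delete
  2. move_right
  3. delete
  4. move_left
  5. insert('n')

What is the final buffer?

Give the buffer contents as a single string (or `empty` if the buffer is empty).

Answer: wxnnnl

Derivation:
After op 1 (delete): buffer="wxlfix" (len 6), cursors c1@3 c2@5 c3@6, authorship ......
After op 2 (move_right): buffer="wxlfix" (len 6), cursors c1@4 c2@6 c3@6, authorship ......
After op 3 (delete): buffer="wxl" (len 3), cursors c1@3 c2@3 c3@3, authorship ...
After op 4 (move_left): buffer="wxl" (len 3), cursors c1@2 c2@2 c3@2, authorship ...
After op 5 (insert('n')): buffer="wxnnnl" (len 6), cursors c1@5 c2@5 c3@5, authorship ..123.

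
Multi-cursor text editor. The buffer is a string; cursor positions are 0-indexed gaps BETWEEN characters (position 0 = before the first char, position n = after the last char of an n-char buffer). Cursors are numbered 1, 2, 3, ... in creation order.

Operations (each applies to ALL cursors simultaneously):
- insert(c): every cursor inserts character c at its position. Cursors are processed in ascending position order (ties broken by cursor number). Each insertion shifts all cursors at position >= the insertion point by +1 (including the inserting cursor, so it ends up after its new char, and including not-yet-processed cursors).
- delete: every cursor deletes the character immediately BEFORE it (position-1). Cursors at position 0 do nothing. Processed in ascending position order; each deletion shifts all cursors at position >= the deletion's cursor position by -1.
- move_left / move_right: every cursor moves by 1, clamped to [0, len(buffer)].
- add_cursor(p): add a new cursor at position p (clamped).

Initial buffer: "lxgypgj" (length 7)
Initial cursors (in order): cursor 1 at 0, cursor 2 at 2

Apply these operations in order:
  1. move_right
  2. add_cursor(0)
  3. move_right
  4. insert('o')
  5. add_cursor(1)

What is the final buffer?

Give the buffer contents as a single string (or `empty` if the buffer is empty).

After op 1 (move_right): buffer="lxgypgj" (len 7), cursors c1@1 c2@3, authorship .......
After op 2 (add_cursor(0)): buffer="lxgypgj" (len 7), cursors c3@0 c1@1 c2@3, authorship .......
After op 3 (move_right): buffer="lxgypgj" (len 7), cursors c3@1 c1@2 c2@4, authorship .......
After op 4 (insert('o')): buffer="loxogyopgj" (len 10), cursors c3@2 c1@4 c2@7, authorship .3.1..2...
After op 5 (add_cursor(1)): buffer="loxogyopgj" (len 10), cursors c4@1 c3@2 c1@4 c2@7, authorship .3.1..2...

Answer: loxogyopgj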